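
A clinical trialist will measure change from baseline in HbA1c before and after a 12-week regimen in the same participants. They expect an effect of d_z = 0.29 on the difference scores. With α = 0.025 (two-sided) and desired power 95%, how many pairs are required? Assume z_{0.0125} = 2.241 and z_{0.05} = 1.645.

For a paired (one-sample on differences) test: n = ((z_{α/2} + z_β) / d)².
z_{α/2} + z_β = 2.241 + 1.645 = 3.886.
n = (3.886 / 0.29)² = 13.400² = 179.56.
Round up.

n = 180 pairs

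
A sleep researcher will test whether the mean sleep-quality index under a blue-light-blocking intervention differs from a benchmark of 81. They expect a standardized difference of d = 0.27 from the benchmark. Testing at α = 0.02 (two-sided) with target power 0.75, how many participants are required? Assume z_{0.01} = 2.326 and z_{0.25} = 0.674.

For a one-sample test: n = ((z_{α/2} + z_β) / d)².
z_{α/2} + z_β = 2.326 + 0.674 = 3.000.
n = (3.000 / 0.27)² = 11.111² = 123.46.
Round up.

n = 124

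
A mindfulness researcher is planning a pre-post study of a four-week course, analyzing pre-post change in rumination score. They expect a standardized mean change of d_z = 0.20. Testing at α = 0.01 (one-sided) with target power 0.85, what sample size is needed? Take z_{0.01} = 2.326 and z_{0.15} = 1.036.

n = 283 pairs

For a paired (one-sample on differences) test: n = ((z_{α} + z_β) / d)².
z_{α} + z_β = 2.326 + 1.036 = 3.362.
n = (3.362 / 0.20)² = 16.810² = 282.58.
Round up.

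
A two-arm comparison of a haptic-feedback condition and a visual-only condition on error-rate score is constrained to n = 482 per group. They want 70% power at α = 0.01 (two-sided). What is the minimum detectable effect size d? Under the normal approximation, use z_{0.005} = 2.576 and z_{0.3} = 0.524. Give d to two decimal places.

For two independent groups of n = 482 each: d_min = (z_{α/2} + z_β)·√(2/n).
z-sum = 2.576 + 0.524 = 3.100.
d_min = 3.100 × √(2/482) = 3.100 × 0.0644 = 0.200.

d_min ≈ 0.20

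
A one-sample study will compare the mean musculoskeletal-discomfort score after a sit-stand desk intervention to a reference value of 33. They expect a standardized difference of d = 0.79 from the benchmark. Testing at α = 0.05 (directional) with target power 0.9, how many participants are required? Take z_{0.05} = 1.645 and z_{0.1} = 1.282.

n = 14

For a one-sample test: n = ((z_{α} + z_β) / d)².
z_{α} + z_β = 1.645 + 1.282 = 2.927.
n = (2.927 / 0.79)² = 3.705² = 13.73.
Round up.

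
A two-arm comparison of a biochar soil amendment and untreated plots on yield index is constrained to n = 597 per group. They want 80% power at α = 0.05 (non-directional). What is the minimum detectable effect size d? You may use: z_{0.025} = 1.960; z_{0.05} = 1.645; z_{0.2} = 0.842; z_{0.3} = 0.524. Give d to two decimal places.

For two independent groups of n = 597 each: d_min = (z_{α/2} + z_β)·√(2/n).
z-sum = 1.960 + 0.842 = 2.802.
d_min = 2.802 × √(2/597) = 2.802 × 0.0579 = 0.162.

d_min ≈ 0.16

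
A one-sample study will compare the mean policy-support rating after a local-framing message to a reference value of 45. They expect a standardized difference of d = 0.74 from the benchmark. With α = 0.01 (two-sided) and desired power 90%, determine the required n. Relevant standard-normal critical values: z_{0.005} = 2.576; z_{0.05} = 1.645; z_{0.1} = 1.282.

For a one-sample test: n = ((z_{α/2} + z_β) / d)².
z_{α/2} + z_β = 2.576 + 1.282 = 3.858.
n = (3.858 / 0.74)² = 5.214² = 27.18.
Round up.

n = 28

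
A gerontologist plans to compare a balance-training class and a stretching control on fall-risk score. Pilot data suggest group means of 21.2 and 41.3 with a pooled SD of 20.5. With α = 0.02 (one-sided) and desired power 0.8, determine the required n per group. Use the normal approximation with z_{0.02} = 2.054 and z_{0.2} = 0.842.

Cohen's d = |M₁ − M₂| / SD_pooled = |21.2 − 41.3| / 20.5 = 20.1 / 20.5 = 0.980.
For two independent groups with equal n: n = 2·((z_{α} + z_β) / d)².
z_{α} + z_β = 2.054 + 0.842 = 2.896.
n = 2 × (2.896 / 0.980)² = 2 × 2.955² = 2 × 8.73 = 17.5.
Round up to the next whole participant.

n = 18 per group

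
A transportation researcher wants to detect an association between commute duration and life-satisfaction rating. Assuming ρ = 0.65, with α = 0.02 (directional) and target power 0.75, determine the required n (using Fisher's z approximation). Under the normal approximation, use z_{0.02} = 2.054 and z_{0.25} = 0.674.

n = 16

Fisher's z: C = ½·ln((1+r)/(1−r)) = ½·ln(4.7143) = 0.7753.
n = ((z_{α} + z_β)/C)² + 3.
(2.054 + 0.674) / 0.7753 = 2.728 / 0.7753 = 3.519.
n = 3.519² + 3 = 12.38 + 3 = 15.4.
Round up.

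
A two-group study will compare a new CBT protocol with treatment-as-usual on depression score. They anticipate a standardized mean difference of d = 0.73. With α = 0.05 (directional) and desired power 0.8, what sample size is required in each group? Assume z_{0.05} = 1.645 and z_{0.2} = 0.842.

n = 24 per group

For two independent groups with equal n: n = 2·((z_{α} + z_β) / d)².
z_{α} + z_β = 1.645 + 0.842 = 2.487.
n = 2 × (2.487 / 0.73)² = 2 × 3.407² = 2 × 11.61 = 23.2.
Round up to the next whole participant.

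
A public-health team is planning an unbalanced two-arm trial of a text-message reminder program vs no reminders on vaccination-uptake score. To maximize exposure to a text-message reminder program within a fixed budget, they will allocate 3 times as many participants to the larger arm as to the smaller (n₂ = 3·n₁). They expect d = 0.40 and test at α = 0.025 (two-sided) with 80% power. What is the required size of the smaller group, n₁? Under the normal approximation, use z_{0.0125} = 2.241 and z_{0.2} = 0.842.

With allocation ratio k = n₂/n₁ = 3, Var(x̄₁−x̄₂) = σ²(1/n₁ + 1/(k·n₁)) = σ²·(k+1)/(k·n₁).
So n₁ = (1 + 1/k)·((z_{α/2} + z_β)/d)² = 1.333 × (3.083/0.40)².
n₁ = 1.333 × 59.41 = 79.2.
Round up: n₁ = 80, giving n₂ = 3 × 80 = 240.

n₁ = 80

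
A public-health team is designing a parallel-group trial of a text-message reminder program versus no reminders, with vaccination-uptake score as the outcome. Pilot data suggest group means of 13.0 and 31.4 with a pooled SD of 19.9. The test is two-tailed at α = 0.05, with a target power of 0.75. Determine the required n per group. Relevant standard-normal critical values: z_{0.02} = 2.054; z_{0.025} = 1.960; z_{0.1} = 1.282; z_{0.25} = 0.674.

n = 17 per group

Cohen's d = |M₁ − M₂| / SD_pooled = |13.0 − 31.4| / 19.9 = 18.4 / 19.9 = 0.925.
For two independent groups with equal n: n = 2·((z_{α/2} + z_β) / d)².
z_{α/2} + z_β = 1.960 + 0.674 = 2.634.
n = 2 × (2.634 / 0.925)² = 2 × 2.848² = 2 × 8.11 = 16.2.
Round up to the next whole participant.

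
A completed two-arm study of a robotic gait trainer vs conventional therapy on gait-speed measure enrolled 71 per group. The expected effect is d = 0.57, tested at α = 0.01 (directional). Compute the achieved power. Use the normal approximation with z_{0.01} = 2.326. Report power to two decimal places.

For two equal groups, power = Φ(d·√(n/2) − z_{α}).
d·√(n/2) = 0.57 × √(71/2) = 0.57 × 5.958 = 3.396.
z_β = 3.396 − 2.326 = 1.070.
Power = Φ(1.070) = 0.858.

power ≈ 0.86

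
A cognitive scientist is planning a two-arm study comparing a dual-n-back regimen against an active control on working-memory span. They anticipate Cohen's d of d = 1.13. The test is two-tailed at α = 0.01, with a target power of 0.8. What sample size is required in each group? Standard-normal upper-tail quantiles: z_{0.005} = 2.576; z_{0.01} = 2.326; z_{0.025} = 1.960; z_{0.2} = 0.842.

n = 19 per group

For two independent groups with equal n: n = 2·((z_{α/2} + z_β) / d)².
z_{α/2} + z_β = 2.576 + 0.842 = 3.418.
n = 2 × (3.418 / 1.13)² = 2 × 3.025² = 2 × 9.15 = 18.3.
Round up to the next whole participant.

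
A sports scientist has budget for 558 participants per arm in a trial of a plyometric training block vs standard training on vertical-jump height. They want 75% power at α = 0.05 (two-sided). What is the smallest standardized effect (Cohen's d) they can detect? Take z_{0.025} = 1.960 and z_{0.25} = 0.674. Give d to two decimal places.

For two independent groups of n = 558 each: d_min = (z_{α/2} + z_β)·√(2/n).
z-sum = 1.960 + 0.674 = 2.634.
d_min = 2.634 × √(2/558) = 2.634 × 0.0599 = 0.158.

d_min ≈ 0.16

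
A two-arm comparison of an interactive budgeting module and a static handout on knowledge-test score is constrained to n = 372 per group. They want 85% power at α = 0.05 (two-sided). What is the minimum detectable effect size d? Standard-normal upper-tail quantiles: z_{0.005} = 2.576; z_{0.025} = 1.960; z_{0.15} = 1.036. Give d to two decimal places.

d_min ≈ 0.22

For two independent groups of n = 372 each: d_min = (z_{α/2} + z_β)·√(2/n).
z-sum = 1.960 + 1.036 = 2.996.
d_min = 2.996 × √(2/372) = 2.996 × 0.0733 = 0.220.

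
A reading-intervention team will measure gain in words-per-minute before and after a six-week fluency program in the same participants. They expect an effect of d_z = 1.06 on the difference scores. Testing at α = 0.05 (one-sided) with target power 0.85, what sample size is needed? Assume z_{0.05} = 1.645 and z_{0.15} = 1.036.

n = 7 pairs

For a paired (one-sample on differences) test: n = ((z_{α} + z_β) / d)².
z_{α} + z_β = 1.645 + 1.036 = 2.681.
n = (2.681 / 1.06)² = 2.529² = 6.40.
Round up.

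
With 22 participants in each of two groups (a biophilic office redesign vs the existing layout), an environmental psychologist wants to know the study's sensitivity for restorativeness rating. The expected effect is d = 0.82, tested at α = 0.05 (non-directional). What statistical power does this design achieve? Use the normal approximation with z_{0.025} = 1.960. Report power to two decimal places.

power ≈ 0.78

For two equal groups, power = Φ(d·√(n/2) − z_{α/2}).
d·√(n/2) = 0.82 × √(22/2) = 0.82 × 3.317 = 2.720.
z_β = 2.720 − 1.960 = 0.760.
Power = Φ(0.760) = 0.776.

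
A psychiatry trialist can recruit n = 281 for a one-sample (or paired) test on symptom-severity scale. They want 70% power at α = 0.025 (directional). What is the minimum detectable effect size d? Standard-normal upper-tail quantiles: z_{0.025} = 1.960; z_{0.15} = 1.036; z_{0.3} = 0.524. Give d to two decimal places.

For a single sample (or paired design) of n = 281: d_min = (z_{α} + z_β)/√n.
z-sum = 1.960 + 0.524 = 2.484.
d_min = 2.484 / √281 = 2.484 / 16.763 = 0.148.

d_min ≈ 0.15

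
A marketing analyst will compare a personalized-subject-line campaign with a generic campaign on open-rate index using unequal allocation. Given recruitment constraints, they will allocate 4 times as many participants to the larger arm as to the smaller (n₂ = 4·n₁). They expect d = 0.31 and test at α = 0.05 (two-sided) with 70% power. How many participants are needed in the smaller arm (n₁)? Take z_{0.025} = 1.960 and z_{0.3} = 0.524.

With allocation ratio k = n₂/n₁ = 4, Var(x̄₁−x̄₂) = σ²(1/n₁ + 1/(k·n₁)) = σ²·(k+1)/(k·n₁).
So n₁ = (1 + 1/k)·((z_{α/2} + z_β)/d)² = 1.250 × (2.484/0.31)².
n₁ = 1.250 × 64.21 = 80.3.
Round up: n₁ = 81, giving n₂ = 4 × 81 = 324.

n₁ = 81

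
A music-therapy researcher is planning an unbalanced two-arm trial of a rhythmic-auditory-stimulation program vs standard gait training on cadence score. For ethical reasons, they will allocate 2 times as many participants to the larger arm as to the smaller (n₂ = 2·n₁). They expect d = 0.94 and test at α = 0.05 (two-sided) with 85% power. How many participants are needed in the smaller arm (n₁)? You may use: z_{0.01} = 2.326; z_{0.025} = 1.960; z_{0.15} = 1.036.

n₁ = 16

With allocation ratio k = n₂/n₁ = 2, Var(x̄₁−x̄₂) = σ²(1/n₁ + 1/(k·n₁)) = σ²·(k+1)/(k·n₁).
So n₁ = (1 + 1/k)·((z_{α/2} + z_β)/d)² = 1.500 × (2.996/0.94)².
n₁ = 1.500 × 10.16 = 15.2.
Round up: n₁ = 16, giving n₂ = 2 × 16 = 32.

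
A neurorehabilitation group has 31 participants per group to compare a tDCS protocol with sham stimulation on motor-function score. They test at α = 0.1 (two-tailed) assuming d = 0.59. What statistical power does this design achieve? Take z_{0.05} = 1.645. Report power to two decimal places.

For two equal groups, power = Φ(d·√(n/2) − z_{α/2}).
d·√(n/2) = 0.59 × √(31/2) = 0.59 × 3.937 = 2.323.
z_β = 2.323 − 1.645 = 0.678.
Power = Φ(0.678) = 0.751.

power ≈ 0.75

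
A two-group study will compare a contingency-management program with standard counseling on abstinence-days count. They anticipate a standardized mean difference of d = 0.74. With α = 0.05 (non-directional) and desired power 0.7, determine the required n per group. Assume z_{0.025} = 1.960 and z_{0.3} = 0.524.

n = 23 per group

For two independent groups with equal n: n = 2·((z_{α/2} + z_β) / d)².
z_{α/2} + z_β = 1.960 + 0.524 = 2.484.
n = 2 × (2.484 / 0.74)² = 2 × 3.357² = 2 × 11.27 = 22.5.
Round up to the next whole participant.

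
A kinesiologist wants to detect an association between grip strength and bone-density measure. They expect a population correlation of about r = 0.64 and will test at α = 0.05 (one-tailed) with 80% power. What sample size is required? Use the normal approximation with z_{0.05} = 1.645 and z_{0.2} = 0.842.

n = 14

Fisher's z: C = ½·ln((1+r)/(1−r)) = ½·ln(4.5556) = 0.7582.
n = ((z_{α} + z_β)/C)² + 3.
(1.645 + 0.842) / 0.7582 = 2.487 / 0.7582 = 3.280.
n = 3.280² + 3 = 10.76 + 3 = 13.8.
Round up.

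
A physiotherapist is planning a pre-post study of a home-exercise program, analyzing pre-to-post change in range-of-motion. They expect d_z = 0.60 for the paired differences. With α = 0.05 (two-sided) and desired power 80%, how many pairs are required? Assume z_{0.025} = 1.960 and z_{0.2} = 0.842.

For a paired (one-sample on differences) test: n = ((z_{α/2} + z_β) / d)².
z_{α/2} + z_β = 1.960 + 0.842 = 2.802.
n = (2.802 / 0.60)² = 4.670² = 21.81.
Round up.

n = 22 pairs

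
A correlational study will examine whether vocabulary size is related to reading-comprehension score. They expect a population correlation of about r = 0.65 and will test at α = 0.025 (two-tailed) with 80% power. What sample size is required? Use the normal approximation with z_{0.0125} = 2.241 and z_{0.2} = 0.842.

Fisher's z: C = ½·ln((1+r)/(1−r)) = ½·ln(4.7143) = 0.7753.
n = ((z_{α/2} + z_β)/C)² + 3.
(2.241 + 0.842) / 0.7753 = 3.083 / 0.7753 = 3.977.
n = 3.977² + 3 = 15.81 + 3 = 18.8.
Round up.

n = 19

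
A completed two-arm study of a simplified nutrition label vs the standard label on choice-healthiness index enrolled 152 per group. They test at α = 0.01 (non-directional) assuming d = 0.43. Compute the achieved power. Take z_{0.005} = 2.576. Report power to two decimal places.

power ≈ 0.88

For two equal groups, power = Φ(d·√(n/2) − z_{α/2}).
d·√(n/2) = 0.43 × √(152/2) = 0.43 × 8.718 = 3.749.
z_β = 3.749 − 2.576 = 1.173.
Power = Φ(1.173) = 0.880.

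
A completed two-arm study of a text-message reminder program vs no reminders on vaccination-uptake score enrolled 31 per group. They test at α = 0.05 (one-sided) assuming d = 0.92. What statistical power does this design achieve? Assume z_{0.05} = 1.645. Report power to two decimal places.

power ≈ 0.98

For two equal groups, power = Φ(d·√(n/2) − z_{α}).
d·√(n/2) = 0.92 × √(31/2) = 0.92 × 3.937 = 3.622.
z_β = 3.622 − 1.645 = 1.977.
Power = Φ(1.977) = 0.976.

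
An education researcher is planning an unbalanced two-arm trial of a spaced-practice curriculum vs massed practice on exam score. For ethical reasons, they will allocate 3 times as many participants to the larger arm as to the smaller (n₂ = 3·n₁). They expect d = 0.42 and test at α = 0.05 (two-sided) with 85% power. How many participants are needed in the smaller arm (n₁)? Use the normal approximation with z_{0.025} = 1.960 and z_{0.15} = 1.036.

n₁ = 68

With allocation ratio k = n₂/n₁ = 3, Var(x̄₁−x̄₂) = σ²(1/n₁ + 1/(k·n₁)) = σ²·(k+1)/(k·n₁).
So n₁ = (1 + 1/k)·((z_{α/2} + z_β)/d)² = 1.333 × (2.996/0.42)².
n₁ = 1.333 × 50.88 = 67.8.
Round up: n₁ = 68, giving n₂ = 3 × 68 = 204.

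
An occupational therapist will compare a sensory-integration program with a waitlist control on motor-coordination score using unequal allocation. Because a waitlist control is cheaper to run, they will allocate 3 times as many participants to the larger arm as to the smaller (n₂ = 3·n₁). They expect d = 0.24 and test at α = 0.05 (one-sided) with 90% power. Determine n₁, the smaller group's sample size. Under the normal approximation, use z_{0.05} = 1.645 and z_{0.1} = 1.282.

n₁ = 199

With allocation ratio k = n₂/n₁ = 3, Var(x̄₁−x̄₂) = σ²(1/n₁ + 1/(k·n₁)) = σ²·(k+1)/(k·n₁).
So n₁ = (1 + 1/k)·((z_{α} + z_β)/d)² = 1.333 × (2.927/0.24)².
n₁ = 1.333 × 148.74 = 198.3.
Round up: n₁ = 199, giving n₂ = 3 × 199 = 597.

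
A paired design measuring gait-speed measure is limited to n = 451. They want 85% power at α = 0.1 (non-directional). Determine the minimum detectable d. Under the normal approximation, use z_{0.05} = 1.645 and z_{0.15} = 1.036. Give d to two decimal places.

For a single sample (or paired design) of n = 451: d_min = (z_{α/2} + z_β)/√n.
z-sum = 1.645 + 1.036 = 2.681.
d_min = 2.681 / √451 = 2.681 / 21.237 = 0.126.

d_min ≈ 0.13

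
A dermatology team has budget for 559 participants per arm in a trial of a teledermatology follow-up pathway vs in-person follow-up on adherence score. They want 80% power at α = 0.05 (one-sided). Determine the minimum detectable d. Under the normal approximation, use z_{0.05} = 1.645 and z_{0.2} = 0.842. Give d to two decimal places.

For two independent groups of n = 559 each: d_min = (z_{α} + z_β)·√(2/n).
z-sum = 1.645 + 0.842 = 2.487.
d_min = 2.487 × √(2/559) = 2.487 × 0.0598 = 0.149.

d_min ≈ 0.15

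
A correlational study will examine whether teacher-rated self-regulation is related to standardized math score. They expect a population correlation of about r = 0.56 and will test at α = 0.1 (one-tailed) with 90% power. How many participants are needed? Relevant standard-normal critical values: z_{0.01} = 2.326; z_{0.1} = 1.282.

Fisher's z: C = ½·ln((1+r)/(1−r)) = ½·ln(3.5455) = 0.6328.
n = ((z_{α} + z_β)/C)² + 3.
(1.282 + 1.282) / 0.6328 = 2.564 / 0.6328 = 4.052.
n = 4.052² + 3 = 16.42 + 3 = 19.4.
Round up.

n = 20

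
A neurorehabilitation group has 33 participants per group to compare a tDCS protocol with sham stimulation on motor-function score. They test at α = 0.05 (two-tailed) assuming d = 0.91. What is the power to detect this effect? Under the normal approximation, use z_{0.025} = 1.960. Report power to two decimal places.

For two equal groups, power = Φ(d·√(n/2) − z_{α/2}).
d·√(n/2) = 0.91 × √(33/2) = 0.91 × 4.062 = 3.696.
z_β = 3.696 − 1.960 = 1.736.
Power = Φ(1.736) = 0.959.

power ≈ 0.96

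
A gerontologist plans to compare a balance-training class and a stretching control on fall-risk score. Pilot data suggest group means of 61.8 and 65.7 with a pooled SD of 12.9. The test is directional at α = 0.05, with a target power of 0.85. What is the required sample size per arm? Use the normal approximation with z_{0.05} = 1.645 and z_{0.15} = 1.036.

Cohen's d = |M₁ − M₂| / SD_pooled = |61.8 − 65.7| / 12.9 = 3.9 / 12.9 = 0.302.
For two independent groups with equal n: n = 2·((z_{α} + z_β) / d)².
z_{α} + z_β = 1.645 + 1.036 = 2.681.
n = 2 × (2.681 / 0.302)² = 2 × 8.877² = 2 × 78.81 = 157.6.
Round up to the next whole participant.

n = 158 per group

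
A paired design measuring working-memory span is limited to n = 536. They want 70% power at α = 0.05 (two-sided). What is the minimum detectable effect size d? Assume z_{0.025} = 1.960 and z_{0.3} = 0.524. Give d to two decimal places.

d_min ≈ 0.11

For a single sample (or paired design) of n = 536: d_min = (z_{α/2} + z_β)/√n.
z-sum = 1.960 + 0.524 = 2.484.
d_min = 2.484 / √536 = 2.484 / 23.152 = 0.107.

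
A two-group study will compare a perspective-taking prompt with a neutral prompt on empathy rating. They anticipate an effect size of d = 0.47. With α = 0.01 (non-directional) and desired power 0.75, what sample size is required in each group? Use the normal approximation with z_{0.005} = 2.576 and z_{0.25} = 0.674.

n = 96 per group

For two independent groups with equal n: n = 2·((z_{α/2} + z_β) / d)².
z_{α/2} + z_β = 2.576 + 0.674 = 3.250.
n = 2 × (3.250 / 0.47)² = 2 × 6.915² = 2 × 47.82 = 95.6.
Round up to the next whole participant.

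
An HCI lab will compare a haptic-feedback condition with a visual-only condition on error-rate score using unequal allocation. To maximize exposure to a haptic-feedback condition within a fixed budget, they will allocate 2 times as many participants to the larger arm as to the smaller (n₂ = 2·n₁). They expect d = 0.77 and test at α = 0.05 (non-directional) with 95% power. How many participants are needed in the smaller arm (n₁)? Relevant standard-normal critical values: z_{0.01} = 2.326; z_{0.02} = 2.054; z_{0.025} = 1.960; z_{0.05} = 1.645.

With allocation ratio k = n₂/n₁ = 2, Var(x̄₁−x̄₂) = σ²(1/n₁ + 1/(k·n₁)) = σ²·(k+1)/(k·n₁).
So n₁ = (1 + 1/k)·((z_{α/2} + z_β)/d)² = 1.500 × (3.605/0.77)².
n₁ = 1.500 × 21.92 = 32.9.
Round up: n₁ = 33, giving n₂ = 2 × 33 = 66.

n₁ = 33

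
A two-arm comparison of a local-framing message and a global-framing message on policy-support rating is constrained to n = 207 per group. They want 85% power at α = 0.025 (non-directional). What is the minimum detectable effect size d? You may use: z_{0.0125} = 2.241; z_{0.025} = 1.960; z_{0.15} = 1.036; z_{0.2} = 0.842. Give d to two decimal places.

d_min ≈ 0.32

For two independent groups of n = 207 each: d_min = (z_{α/2} + z_β)·√(2/n).
z-sum = 2.241 + 1.036 = 3.277.
d_min = 3.277 × √(2/207) = 3.277 × 0.0983 = 0.322.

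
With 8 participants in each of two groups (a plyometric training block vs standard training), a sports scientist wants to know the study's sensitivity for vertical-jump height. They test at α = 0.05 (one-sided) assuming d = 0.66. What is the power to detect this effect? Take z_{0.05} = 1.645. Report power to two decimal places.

For two equal groups, power = Φ(d·√(n/2) − z_{α}).
d·√(n/2) = 0.66 × √(8/2) = 0.66 × 2.000 = 1.320.
z_β = 1.320 − 1.645 = -0.325.
Power = Φ(-0.325) = 0.373.

power ≈ 0.37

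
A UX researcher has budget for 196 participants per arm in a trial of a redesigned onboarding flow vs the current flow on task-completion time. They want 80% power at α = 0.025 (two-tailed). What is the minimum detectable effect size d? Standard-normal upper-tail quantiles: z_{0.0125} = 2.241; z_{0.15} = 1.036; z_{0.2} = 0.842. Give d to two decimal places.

For two independent groups of n = 196 each: d_min = (z_{α/2} + z_β)·√(2/n).
z-sum = 2.241 + 0.842 = 3.083.
d_min = 3.083 × √(2/196) = 3.083 × 0.1010 = 0.311.

d_min ≈ 0.31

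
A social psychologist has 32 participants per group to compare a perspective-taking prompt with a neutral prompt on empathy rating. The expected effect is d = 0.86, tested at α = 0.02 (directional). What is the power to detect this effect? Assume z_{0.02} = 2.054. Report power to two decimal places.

power ≈ 0.92

For two equal groups, power = Φ(d·√(n/2) − z_{α}).
d·√(n/2) = 0.86 × √(32/2) = 0.86 × 4.000 = 3.440.
z_β = 3.440 − 2.054 = 1.386.
Power = Φ(1.386) = 0.917.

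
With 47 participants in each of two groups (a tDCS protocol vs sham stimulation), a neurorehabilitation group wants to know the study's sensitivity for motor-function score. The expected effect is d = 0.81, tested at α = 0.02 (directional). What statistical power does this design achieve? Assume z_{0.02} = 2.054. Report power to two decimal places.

power ≈ 0.97

For two equal groups, power = Φ(d·√(n/2) − z_{α}).
d·√(n/2) = 0.81 × √(47/2) = 0.81 × 4.848 = 3.927.
z_β = 3.927 − 2.054 = 1.873.
Power = Φ(1.873) = 0.969.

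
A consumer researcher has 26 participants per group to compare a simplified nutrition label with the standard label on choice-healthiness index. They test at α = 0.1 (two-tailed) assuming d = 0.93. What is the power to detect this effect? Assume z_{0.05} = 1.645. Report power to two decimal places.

For two equal groups, power = Φ(d·√(n/2) − z_{α/2}).
d·√(n/2) = 0.93 × √(26/2) = 0.93 × 3.606 = 3.353.
z_β = 3.353 − 1.645 = 1.708.
Power = Φ(1.708) = 0.956.

power ≈ 0.96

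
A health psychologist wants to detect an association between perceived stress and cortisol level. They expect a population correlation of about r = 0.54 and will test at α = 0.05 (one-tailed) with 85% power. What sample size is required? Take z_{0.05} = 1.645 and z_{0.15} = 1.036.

n = 23

Fisher's z: C = ½·ln((1+r)/(1−r)) = ½·ln(3.3478) = 0.6042.
n = ((z_{α} + z_β)/C)² + 3.
(1.645 + 1.036) / 0.6042 = 2.681 / 0.6042 = 4.437.
n = 4.437² + 3 = 19.69 + 3 = 22.7.
Round up.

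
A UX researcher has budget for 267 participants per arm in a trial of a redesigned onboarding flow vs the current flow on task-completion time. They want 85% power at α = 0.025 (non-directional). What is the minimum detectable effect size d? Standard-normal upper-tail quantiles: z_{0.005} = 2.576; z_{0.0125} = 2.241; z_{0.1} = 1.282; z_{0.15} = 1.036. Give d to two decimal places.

d_min ≈ 0.28

For two independent groups of n = 267 each: d_min = (z_{α/2} + z_β)·√(2/n).
z-sum = 2.241 + 1.036 = 3.277.
d_min = 3.277 × √(2/267) = 3.277 × 0.0865 = 0.284.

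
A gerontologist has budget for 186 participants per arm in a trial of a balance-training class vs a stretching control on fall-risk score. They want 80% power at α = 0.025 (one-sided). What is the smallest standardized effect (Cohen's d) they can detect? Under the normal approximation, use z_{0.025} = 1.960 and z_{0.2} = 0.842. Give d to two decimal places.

d_min ≈ 0.29

For two independent groups of n = 186 each: d_min = (z_{α} + z_β)·√(2/n).
z-sum = 1.960 + 0.842 = 2.802.
d_min = 2.802 × √(2/186) = 2.802 × 0.1037 = 0.291.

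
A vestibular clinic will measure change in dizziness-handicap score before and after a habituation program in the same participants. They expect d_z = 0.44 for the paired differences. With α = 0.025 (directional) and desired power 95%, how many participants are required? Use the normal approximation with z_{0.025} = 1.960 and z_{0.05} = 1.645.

n = 68 pairs

For a paired (one-sample on differences) test: n = ((z_{α} + z_β) / d)².
z_{α} + z_β = 1.960 + 1.645 = 3.605.
n = (3.605 / 0.44)² = 8.193² = 67.13.
Round up.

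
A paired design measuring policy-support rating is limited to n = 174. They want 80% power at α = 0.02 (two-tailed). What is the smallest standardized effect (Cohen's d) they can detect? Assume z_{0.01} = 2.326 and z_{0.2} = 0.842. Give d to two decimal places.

d_min ≈ 0.24

For a single sample (or paired design) of n = 174: d_min = (z_{α/2} + z_β)/√n.
z-sum = 2.326 + 0.842 = 3.168.
d_min = 3.168 / √174 = 3.168 / 13.191 = 0.240.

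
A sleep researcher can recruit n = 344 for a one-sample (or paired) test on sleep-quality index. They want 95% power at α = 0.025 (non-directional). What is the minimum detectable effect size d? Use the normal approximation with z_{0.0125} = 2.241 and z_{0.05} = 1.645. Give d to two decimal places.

For a single sample (or paired design) of n = 344: d_min = (z_{α/2} + z_β)/√n.
z-sum = 2.241 + 1.645 = 3.886.
d_min = 3.886 / √344 = 3.886 / 18.547 = 0.210.

d_min ≈ 0.21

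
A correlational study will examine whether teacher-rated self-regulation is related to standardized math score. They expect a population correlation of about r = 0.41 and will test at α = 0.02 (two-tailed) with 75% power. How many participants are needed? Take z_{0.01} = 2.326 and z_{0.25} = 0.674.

Fisher's z: C = ½·ln((1+r)/(1−r)) = ½·ln(2.3898) = 0.4356.
n = ((z_{α/2} + z_β)/C)² + 3.
(2.326 + 0.674) / 0.4356 = 3.000 / 0.4356 = 6.887.
n = 6.887² + 3 = 47.43 + 3 = 50.4.
Round up.

n = 51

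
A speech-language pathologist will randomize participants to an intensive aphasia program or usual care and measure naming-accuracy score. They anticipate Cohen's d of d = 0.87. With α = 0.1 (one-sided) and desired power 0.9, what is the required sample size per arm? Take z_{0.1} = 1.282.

For two independent groups with equal n: n = 2·((z_{α} + z_β) / d)².
z_{α} + z_β = 1.282 + 1.282 = 2.564.
n = 2 × (2.564 / 0.87)² = 2 × 2.947² = 2 × 8.69 = 17.4.
Round up to the next whole participant.

n = 18 per group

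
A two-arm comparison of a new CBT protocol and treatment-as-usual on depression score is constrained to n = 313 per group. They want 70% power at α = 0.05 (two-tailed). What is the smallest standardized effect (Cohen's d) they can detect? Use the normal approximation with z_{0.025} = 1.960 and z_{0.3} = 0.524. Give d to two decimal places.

For two independent groups of n = 313 each: d_min = (z_{α/2} + z_β)·√(2/n).
z-sum = 1.960 + 0.524 = 2.484.
d_min = 2.484 × √(2/313) = 2.484 × 0.0799 = 0.199.

d_min ≈ 0.20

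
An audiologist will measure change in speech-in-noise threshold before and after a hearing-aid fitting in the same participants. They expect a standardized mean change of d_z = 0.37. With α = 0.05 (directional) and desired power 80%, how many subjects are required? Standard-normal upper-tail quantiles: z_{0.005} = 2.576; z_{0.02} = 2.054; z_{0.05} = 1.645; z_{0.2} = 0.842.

n = 46 pairs

For a paired (one-sample on differences) test: n = ((z_{α} + z_β) / d)².
z_{α} + z_β = 1.645 + 0.842 = 2.487.
n = (2.487 / 0.37)² = 6.722² = 45.18.
Round up.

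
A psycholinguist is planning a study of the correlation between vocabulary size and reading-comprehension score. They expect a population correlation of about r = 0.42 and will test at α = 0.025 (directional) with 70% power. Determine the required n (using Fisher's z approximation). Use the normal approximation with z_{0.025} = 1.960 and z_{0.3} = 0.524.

Fisher's z: C = ½·ln((1+r)/(1−r)) = ½·ln(2.4483) = 0.4477.
n = ((z_{α} + z_β)/C)² + 3.
(1.960 + 0.524) / 0.4477 = 2.484 / 0.4477 = 5.548.
n = 5.548² + 3 = 30.78 + 3 = 33.8.
Round up.

n = 34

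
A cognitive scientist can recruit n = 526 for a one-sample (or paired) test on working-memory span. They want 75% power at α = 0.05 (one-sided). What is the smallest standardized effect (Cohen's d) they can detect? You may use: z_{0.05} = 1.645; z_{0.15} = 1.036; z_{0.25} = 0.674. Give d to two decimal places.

For a single sample (or paired design) of n = 526: d_min = (z_{α} + z_β)/√n.
z-sum = 1.645 + 0.674 = 2.319.
d_min = 2.319 / √526 = 2.319 / 22.935 = 0.101.

d_min ≈ 0.10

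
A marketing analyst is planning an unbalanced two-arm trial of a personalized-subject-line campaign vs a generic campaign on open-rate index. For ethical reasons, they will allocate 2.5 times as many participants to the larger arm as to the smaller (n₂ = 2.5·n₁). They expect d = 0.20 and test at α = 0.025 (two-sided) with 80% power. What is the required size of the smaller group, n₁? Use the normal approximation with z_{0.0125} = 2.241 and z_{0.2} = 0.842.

With allocation ratio k = n₂/n₁ = 2.5, Var(x̄₁−x̄₂) = σ²(1/n₁ + 1/(k·n₁)) = σ²·(k+1)/(k·n₁).
So n₁ = (1 + 1/k)·((z_{α/2} + z_β)/d)² = 1.400 × (3.083/0.20)².
n₁ = 1.400 × 237.62 = 332.7.
Round up: n₁ = 333, giving n₂ = ⌈2.5 × 333⌉ = ⌈832.5⌉ = 833.

n₁ = 333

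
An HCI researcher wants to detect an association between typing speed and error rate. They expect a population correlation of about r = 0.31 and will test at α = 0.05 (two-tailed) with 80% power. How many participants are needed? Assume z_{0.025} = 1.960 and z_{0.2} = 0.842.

Fisher's z: C = ½·ln((1+r)/(1−r)) = ½·ln(1.8986) = 0.3205.
n = ((z_{α/2} + z_β)/C)² + 3.
(1.960 + 0.842) / 0.3205 = 2.802 / 0.3205 = 8.743.
n = 8.743² + 3 = 76.43 + 3 = 79.4.
Round up.

n = 80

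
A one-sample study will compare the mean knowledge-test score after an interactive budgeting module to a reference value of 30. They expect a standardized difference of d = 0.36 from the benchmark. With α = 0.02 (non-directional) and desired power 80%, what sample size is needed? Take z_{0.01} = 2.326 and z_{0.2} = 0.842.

n = 78

For a one-sample test: n = ((z_{α/2} + z_β) / d)².
z_{α/2} + z_β = 2.326 + 0.842 = 3.168.
n = (3.168 / 0.36)² = 8.800² = 77.44.
Round up.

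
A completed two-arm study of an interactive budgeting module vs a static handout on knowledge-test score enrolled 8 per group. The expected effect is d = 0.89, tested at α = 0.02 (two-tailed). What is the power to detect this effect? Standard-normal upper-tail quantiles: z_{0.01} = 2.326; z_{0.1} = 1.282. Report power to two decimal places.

For two equal groups, power = Φ(d·√(n/2) − z_{α/2}).
d·√(n/2) = 0.89 × √(8/2) = 0.89 × 2.000 = 1.780.
z_β = 1.780 − 2.326 = -0.546.
Power = Φ(-0.546) = 0.293.

power ≈ 0.29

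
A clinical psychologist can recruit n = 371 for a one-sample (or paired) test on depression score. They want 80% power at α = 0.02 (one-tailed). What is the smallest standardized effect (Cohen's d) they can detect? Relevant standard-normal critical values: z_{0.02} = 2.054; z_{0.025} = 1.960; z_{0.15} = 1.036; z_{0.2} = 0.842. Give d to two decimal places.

For a single sample (or paired design) of n = 371: d_min = (z_{α} + z_β)/√n.
z-sum = 2.054 + 0.842 = 2.896.
d_min = 2.896 / √371 = 2.896 / 19.261 = 0.150.

d_min ≈ 0.15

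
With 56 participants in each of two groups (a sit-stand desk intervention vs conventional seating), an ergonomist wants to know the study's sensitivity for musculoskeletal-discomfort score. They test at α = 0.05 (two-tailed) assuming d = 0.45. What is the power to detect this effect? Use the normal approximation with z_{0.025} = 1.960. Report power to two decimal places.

power ≈ 0.66

For two equal groups, power = Φ(d·√(n/2) − z_{α/2}).
d·√(n/2) = 0.45 × √(56/2) = 0.45 × 5.292 = 2.381.
z_β = 2.381 − 1.960 = 0.421.
Power = Φ(0.421) = 0.663.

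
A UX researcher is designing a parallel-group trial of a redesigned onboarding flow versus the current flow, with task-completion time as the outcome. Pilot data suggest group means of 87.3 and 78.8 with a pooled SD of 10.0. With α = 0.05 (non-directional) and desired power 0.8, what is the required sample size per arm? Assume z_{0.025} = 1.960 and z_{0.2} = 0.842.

n = 22 per group

Cohen's d = |M₁ − M₂| / SD_pooled = |87.3 − 78.8| / 10.0 = 8.5 / 10.0 = 0.850.
For two independent groups with equal n: n = 2·((z_{α/2} + z_β) / d)².
z_{α/2} + z_β = 1.960 + 0.842 = 2.802.
n = 2 × (2.802 / 0.850)² = 2 × 3.296² = 2 × 10.87 = 21.7.
Round up to the next whole participant.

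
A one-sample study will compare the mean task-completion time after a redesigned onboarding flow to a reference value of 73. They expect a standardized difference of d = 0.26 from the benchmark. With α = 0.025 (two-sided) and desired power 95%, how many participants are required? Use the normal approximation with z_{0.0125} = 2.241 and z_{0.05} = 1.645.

n = 224

For a one-sample test: n = ((z_{α/2} + z_β) / d)².
z_{α/2} + z_β = 2.241 + 1.645 = 3.886.
n = (3.886 / 0.26)² = 14.946² = 223.39.
Round up.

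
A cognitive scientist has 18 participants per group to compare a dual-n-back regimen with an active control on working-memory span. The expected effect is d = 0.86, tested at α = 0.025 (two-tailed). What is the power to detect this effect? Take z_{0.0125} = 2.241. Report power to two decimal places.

power ≈ 0.63

For two equal groups, power = Φ(d·√(n/2) − z_{α/2}).
d·√(n/2) = 0.86 × √(18/2) = 0.86 × 3.000 = 2.580.
z_β = 2.580 − 2.241 = 0.339.
Power = Φ(0.339) = 0.633.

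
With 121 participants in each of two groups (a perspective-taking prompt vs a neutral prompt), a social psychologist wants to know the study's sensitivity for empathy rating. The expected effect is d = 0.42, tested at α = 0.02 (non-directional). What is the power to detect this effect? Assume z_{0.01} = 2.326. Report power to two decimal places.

For two equal groups, power = Φ(d·√(n/2) − z_{α/2}).
d·√(n/2) = 0.42 × √(121/2) = 0.42 × 7.778 = 3.267.
z_β = 3.267 − 2.326 = 0.941.
Power = Φ(0.941) = 0.827.

power ≈ 0.83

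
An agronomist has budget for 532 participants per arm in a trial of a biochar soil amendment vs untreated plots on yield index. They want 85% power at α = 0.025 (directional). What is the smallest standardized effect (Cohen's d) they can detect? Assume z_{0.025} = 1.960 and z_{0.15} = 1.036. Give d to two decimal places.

For two independent groups of n = 532 each: d_min = (z_{α} + z_β)·√(2/n).
z-sum = 1.960 + 1.036 = 2.996.
d_min = 2.996 × √(2/532) = 2.996 × 0.0613 = 0.184.

d_min ≈ 0.18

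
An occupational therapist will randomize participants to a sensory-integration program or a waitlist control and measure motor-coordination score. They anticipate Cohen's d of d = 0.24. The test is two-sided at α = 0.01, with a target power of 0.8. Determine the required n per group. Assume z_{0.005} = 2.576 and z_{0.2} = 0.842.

n = 406 per group

For two independent groups with equal n: n = 2·((z_{α/2} + z_β) / d)².
z_{α/2} + z_β = 2.576 + 0.842 = 3.418.
n = 2 × (3.418 / 0.24)² = 2 × 14.242² = 2 × 202.83 = 405.7.
Round up to the next whole participant.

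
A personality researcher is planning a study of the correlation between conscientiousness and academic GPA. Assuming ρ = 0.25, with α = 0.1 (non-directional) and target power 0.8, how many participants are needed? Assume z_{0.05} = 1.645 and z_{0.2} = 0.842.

Fisher's z: C = ½·ln((1+r)/(1−r)) = ½·ln(1.6667) = 0.2554.
n = ((z_{α/2} + z_β)/C)² + 3.
(1.645 + 0.842) / 0.2554 = 2.487 / 0.2554 = 9.738.
n = 9.738² + 3 = 94.82 + 3 = 97.8.
Round up.

n = 98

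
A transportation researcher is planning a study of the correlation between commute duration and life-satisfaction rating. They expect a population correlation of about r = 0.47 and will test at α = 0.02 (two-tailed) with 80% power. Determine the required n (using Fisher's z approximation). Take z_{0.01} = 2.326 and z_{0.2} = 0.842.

Fisher's z: C = ½·ln((1+r)/(1−r)) = ½·ln(2.7736) = 0.5101.
n = ((z_{α/2} + z_β)/C)² + 3.
(2.326 + 0.842) / 0.5101 = 3.168 / 0.5101 = 6.211.
n = 6.211² + 3 = 38.57 + 3 = 41.6.
Round up.

n = 42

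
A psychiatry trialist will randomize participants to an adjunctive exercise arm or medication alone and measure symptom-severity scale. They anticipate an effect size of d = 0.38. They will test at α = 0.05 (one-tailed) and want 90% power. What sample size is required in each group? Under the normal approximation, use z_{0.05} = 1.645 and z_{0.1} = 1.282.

For two independent groups with equal n: n = 2·((z_{α} + z_β) / d)².
z_{α} + z_β = 1.645 + 1.282 = 2.927.
n = 2 × (2.927 / 0.38)² = 2 × 7.703² = 2 × 59.33 = 118.7.
Round up to the next whole participant.

n = 119 per group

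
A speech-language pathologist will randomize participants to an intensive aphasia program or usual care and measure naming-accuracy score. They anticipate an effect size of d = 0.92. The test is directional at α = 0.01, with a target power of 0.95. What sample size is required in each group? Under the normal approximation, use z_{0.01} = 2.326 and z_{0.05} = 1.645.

n = 38 per group

For two independent groups with equal n: n = 2·((z_{α} + z_β) / d)².
z_{α} + z_β = 2.326 + 1.645 = 3.971.
n = 2 × (3.971 / 0.92)² = 2 × 4.316² = 2 × 18.63 = 37.3.
Round up to the next whole participant.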